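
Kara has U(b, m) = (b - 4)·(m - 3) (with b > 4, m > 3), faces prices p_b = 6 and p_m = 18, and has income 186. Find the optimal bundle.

b* = 13, m* = 6

MU_b = (m−3), MU_m = (b−4).
MRS = (m−3)/(b−4).
Tangency: set MRS = p_b/p_m = 6/18 = 1/3.
So (m − 3)/(b − 4) = 1/3, i.e. (m − 3) = (1/3)·(b − 4).
Rewrite the budget in excess-of-subsistence terms: 6·(b − 4) + 18·(m − 3) = 186 − 6·4 − 18·3 = 108.
Substituting, 12·(b − 4) = 108, so b − 4 = 9 and b* = 13.
Then m − 3 = (1/3)·9 = 3, so m* = 6.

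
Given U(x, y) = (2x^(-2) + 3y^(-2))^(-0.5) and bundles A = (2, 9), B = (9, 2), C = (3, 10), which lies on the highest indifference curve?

Evaluate utility at each bundle:
U(A) = 1.365.
U(B) = 1.136.
U(C) = 1.991.
Highest utility is C, so C ≻ A ≻ B.

Bundle C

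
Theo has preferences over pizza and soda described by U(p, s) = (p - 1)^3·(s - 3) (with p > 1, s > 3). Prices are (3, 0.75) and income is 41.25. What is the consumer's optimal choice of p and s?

p* = 10, s* = 15

MU_p = 3·(p−1)^2·(s−3), MU_s = (p−1)^3.
MRS = (3/1)·(s−3)/(p−1).
Tangency: set MRS = p_p/p_s = 3/0.75 = 4.
So (3/1)·(s − 3)/(p − 1) = 4, i.e. (s − 3) = (4/3)·(p − 1).
Rewrite the budget in excess-of-subsistence terms: 3·(p − 1) + 0.75·(s − 3) = 41.25 − 3·1 − 0.75·3 = 36.
Substituting, 4·(p − 1) = 36, so p − 1 = 9 and p* = 10.
Then s − 3 = (4/3)·9 = 12, so s* = 15.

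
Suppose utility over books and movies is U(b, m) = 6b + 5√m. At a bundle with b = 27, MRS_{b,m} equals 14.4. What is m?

MU_b = 6, MU_m = 5/(2√m).
MRS = 6 ÷ (5/(2√m)).
MRS depends only on m: 2.4·√m = 14.4 ⇒ √m = 14.4/2.4 = 6 ⇒ m = 36.

m = 36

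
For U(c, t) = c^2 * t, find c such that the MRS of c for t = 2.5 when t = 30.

c = 24

MU_c = 2·c·t and MU_t = c^2.
MRS = MU_c/MU_t = (2/1)·t/c.
Substitute t = 30: MRS = 60/c. Setting 60/c = 2.5 gives c = 60/2.5 = 24.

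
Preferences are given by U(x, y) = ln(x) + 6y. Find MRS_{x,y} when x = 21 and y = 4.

MU_x = 1/x, MU_y = 6.
MRS = 1/x ÷ 6.
At (21, 4): MRS = 1/126.
That is, one extra unit of x is worth 1/126 units of y at the margin.

MRS = 1/126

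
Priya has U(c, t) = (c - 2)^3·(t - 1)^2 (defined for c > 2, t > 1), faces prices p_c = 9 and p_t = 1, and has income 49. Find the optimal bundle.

c* = 4, t* = 13

MU_c = 3·(c−2)^2·(t−1)^2, MU_t = 2·(c−2)^3·(t−1).
MRS = (3/2)·(t−1)/(c−2).
Tangency: set MRS = p_c/p_t = 9/1 = 9.
So (3/2)·(t − 1)/(c − 2) = 9, i.e. (t − 1) = 6·(c − 2).
Rewrite the budget in excess-of-subsistence terms: 9·(c − 2) + 1·(t − 1) = 49 − 9·2 − 1·1 = 30.
Substituting, 15·(c − 2) = 30, so c − 2 = 2 and c* = 4.
Then t − 1 = 6·2 = 12, so t* = 13.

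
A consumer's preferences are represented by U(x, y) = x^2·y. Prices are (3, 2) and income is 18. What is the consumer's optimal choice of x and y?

x* = 4, y* = 3

MU_x = 2·x·y and MU_y = x^2.
MRS = MU_x/MU_y = (2/1)·y/x.
Tangency: set MRS = p_x/p_y = 3/2 = 1.5.
So (2/1)·y/x = 1.5, i.e. y = 0.75·x.
Substitute into the budget 3·x + 2·y = 18: 4.5·x = 18, so x* = 4.
Then y* = 0.75·4 = 3.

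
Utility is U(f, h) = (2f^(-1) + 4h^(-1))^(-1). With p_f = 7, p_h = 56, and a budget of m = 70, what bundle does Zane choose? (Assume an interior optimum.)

For CES with ρ = -1, MRS = (2/4)·(h/f)^2.
Tangency: set MRS = p_f/p_h = 7/56 = 0.125.
So (h/f)^2 = 0.25; taking the square root, h/f = 0.5, i.e. h = 0.5·f.
Substitute into the budget 7·f + 56·h = 70: 35·f = 70, so f* = 2 and h* = 0.5·2 = 1.

f* = 2, h* = 1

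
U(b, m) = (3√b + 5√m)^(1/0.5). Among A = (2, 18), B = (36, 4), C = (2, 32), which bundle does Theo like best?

Evaluate utility at each bundle:
U(A) = 648.000.
U(B) = 784.000.
U(C) = 1058.000.
Highest utility is C, so C ≻ B ≻ A.

Bundle C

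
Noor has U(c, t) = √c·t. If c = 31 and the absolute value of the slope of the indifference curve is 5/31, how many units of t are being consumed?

MU_c = 0.5·c^(-0.5)·t and MU_t = √c.
MRS = MU_c/MU_t = (0.5)·t/c.
Substitute c = 31: MRS = t/62. Setting t/62 = 5/31 gives t = (5/31)·62 = 10.

t = 10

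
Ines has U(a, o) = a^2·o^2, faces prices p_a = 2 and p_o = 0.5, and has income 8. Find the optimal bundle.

MU_a = 2·a·o^2 and MU_o = 2·a^2·o.
MRS = MU_a/MU_o = o/a.
Tangency: set MRS = p_a/p_o = 2/0.5 = 4.
So o/a = 4, i.e. o = 4·a.
Substitute into the budget 2·a + 0.5·o = 8: 4·a = 8, so a* = 2.
Then o* = 4·2 = 8.

a* = 2, o* = 8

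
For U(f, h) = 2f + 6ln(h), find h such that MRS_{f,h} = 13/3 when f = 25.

MU_f = 2, MU_h = 6/h.
MRS = 2 ÷ (6/h).
MRS depends only on h: (1/3)·h = 13/3 ⇒ h = (13/3)/(1/3) = 13.

h = 13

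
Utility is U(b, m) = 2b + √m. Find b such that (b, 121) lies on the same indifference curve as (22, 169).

b = 23

U(22, 169) = 57.
Set U(b, 121) = 57 and solve.
With m = 121: √121 = 11, so 2b = 57 − 11 = 46 and b = 23.
Check: U(23, 121) = 57.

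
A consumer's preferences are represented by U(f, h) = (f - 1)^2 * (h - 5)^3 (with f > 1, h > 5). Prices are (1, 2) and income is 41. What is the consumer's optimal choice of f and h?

MU_f = 2·(f−1)·(h−5)^3, MU_h = 3·(f−1)^2·(h−5)^2.
MRS = (2/3)·(h−5)/(f−1).
Tangency: set MRS = p_f/p_h = 1/2 = 0.5.
So (2/3)·(h − 5)/(f − 1) = 0.5, i.e. (h − 5) = 0.75·(f − 1).
Rewrite the budget in excess-of-subsistence terms: 1·(f − 1) + 2·(h − 5) = 41 − 1·1 − 2·5 = 30.
Substituting, 2.5·(f − 1) = 30, so f − 1 = 12 and f* = 13.
Then h − 5 = 0.75·12 = 9, so h* = 14.

f* = 13, h* = 14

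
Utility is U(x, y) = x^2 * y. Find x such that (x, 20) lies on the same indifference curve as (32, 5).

U(32, 5) = 5120.
Set U(x, 20) = 5120 and solve.
With y = 20: x^2 = 5120/20 = 256; taking the square root, x = 16.
Check: U(16, 20) = 5120.

x = 16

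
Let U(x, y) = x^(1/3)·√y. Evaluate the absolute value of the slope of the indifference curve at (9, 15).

MRS = 10/9

MU_x = 1/3·x^(-2/3)·√y and MU_y = 0.5·x^(1/3)·y^(-0.5).
MRS = MU_x/MU_y = (2/3)·y/x.
At (9, 15): MRS = 10/9.
The indifference curve has slope −10/9 at this bundle.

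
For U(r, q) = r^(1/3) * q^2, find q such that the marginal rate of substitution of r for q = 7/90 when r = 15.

MU_r = 1/3·r^(-2/3)·q^2 and MU_q = 2·r^(1/3)·q.
MRS = MU_r/MU_q = (1/6)·q/r.
Substitute r = 15: MRS = q/90. Setting q/90 = 7/90 gives q = (7/90)·90 = 7.

q = 7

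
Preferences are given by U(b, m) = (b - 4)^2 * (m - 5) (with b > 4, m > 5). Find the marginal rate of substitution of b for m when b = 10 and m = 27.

MRS = 22/3

MU_b = 2·(b−4)·(m−5), MU_m = (b−4)^2.
MRS = (2/1)·(m−5)/(b−4).
At (10, 27): MRS = 22/3.
That is, one extra unit of b is worth 22/3 units of m at the margin.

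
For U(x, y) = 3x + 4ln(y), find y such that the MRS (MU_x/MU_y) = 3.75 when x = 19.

y = 5

MU_x = 3, MU_y = 4/y.
MRS = 3 ÷ (4/y).
MRS depends only on y: 0.75·y = 3.75 ⇒ y = 3.75/0.75 = 5.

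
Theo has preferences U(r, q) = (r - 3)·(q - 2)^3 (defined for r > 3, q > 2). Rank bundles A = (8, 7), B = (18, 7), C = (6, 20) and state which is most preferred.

Evaluate utility at each bundle:
U(A) = 625.
U(B) = 1875.
U(C) = 17496.
Highest utility is C, so C ≻ B ≻ A.

Bundle C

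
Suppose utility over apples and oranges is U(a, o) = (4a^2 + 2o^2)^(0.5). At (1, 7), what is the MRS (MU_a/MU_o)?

For CES with ρ = 2, MRS = (4/2)·(o/a)^(-1).
At (1, 7): MRS = 2/7.
The indifference curve has slope −2/7 at this bundle.

MRS = 2/7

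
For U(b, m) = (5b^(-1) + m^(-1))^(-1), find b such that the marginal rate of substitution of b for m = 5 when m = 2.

b = 2

For CES with ρ = -1, MRS = (5/1)·(m/b)^2.
Setting (5/1)·(2/b)^2 = 5 gives (2/b)^2 = 1, so 2/b = 1 and b = 2.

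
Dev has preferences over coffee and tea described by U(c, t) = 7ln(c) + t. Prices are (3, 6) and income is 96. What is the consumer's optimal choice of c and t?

MU_c = 7/c, MU_t = 1.
MRS = 7/c ÷ 1.
Tangency: set MRS = p_c/p_t = 3/6 = 0.5.
MRS depends only on c: 7/c = 0.5 ⇒ c* = 7/0.5 = 14.
From the budget, 6·t = 96 − 3·14 = 54, so t* = 9.

c* = 14, t* = 9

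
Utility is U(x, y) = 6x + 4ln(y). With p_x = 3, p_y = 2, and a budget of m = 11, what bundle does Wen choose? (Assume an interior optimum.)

x* = 3, y* = 1

MU_x = 6, MU_y = 4/y.
MRS = 6 ÷ (4/y).
Tangency: set MRS = p_x/p_y = 3/2 = 1.5.
MRS depends only on y: 1.5·y = 1.5 ⇒ y* = 1.5/1.5 = 1.
From the budget, 3·x = 11 − 2·1 = 9, so x* = 3.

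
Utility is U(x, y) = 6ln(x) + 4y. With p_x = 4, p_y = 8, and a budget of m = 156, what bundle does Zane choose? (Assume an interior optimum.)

MU_x = 6/x, MU_y = 4.
MRS = 6/x ÷ 4.
Tangency: set MRS = p_x/p_y = 4/8 = 0.5.
MRS depends only on x: 1.5/x = 0.5 ⇒ x* = 1.5/0.5 = 3.
From the budget, 8·y = 156 − 4·3 = 144, so y* = 18.

x* = 3, y* = 18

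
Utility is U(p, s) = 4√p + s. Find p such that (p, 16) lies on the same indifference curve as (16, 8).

U(16, 8) = 24.
Set U(p, 16) = 24 and solve.
With s = 16: 4√p = 24 − 16 = 8, so √p = 2 and p = 4.
Check: U(4, 16) = 24.

p = 4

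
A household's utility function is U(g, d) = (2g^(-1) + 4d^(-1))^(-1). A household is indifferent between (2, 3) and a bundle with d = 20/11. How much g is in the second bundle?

g = 15

U depends on (g, d) only through S = 2g^(-1) + 4d^(-1), so equal utility means equal S. At (2, 3): S = 7/3.
With d = 20/11: 4·(20/11)^(-1) = 2.2, so 2g^(-1) = 7/3 − 2.2 = 2/15, i.e. g^(-1) = 1/15.
Hence g = 1/(1/15) = 15.
Check: U(15, 20/11) = 0.4286.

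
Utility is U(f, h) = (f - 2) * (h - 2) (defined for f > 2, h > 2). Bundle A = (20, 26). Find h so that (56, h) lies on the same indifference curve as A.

U(20, 26) = 432.
Set U(56, h) = 432 and solve.
With f = 56: (56 − 2) = 54, so (h − 2) = 432/54 = 8.
So h = 2 + 8 = 10.
Check: U(56, 10) = 432.

h = 10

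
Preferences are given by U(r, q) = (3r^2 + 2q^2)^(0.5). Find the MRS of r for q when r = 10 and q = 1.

MRS = 15

For CES with ρ = 2, MRS = (3/2)·(q/r)^(-1).
At (10, 1): MRS = 15.
The indifference curve has slope −15 at this bundle.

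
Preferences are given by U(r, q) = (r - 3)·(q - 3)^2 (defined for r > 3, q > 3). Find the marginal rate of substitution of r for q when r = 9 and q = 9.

MU_r = (q−3)^2, MU_q = 2·(r−3)·(q−3).
MRS = (1/2)·(q−3)/(r−3).
At (9, 9): MRS = 0.5.
That is, one extra unit of r is worth 0.5 units of q at the margin.

MRS = 0.5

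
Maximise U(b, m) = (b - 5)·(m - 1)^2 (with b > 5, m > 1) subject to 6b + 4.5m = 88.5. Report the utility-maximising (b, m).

b* = 8, m* = 9

MU_b = (m−1)^2, MU_m = 2·(b−5)·(m−1).
MRS = (1/2)·(m−1)/(b−5).
Tangency: set MRS = p_b/p_m = 6/4.5 = 4/3.
So (1/2)·(m − 1)/(b − 5) = 4/3, i.e. (m − 1) = (8/3)·(b − 5).
Rewrite the budget in excess-of-subsistence terms: 6·(b − 5) + 4.5·(m − 1) = 88.5 − 6·5 − 4.5·1 = 54.
Substituting, 18·(b − 5) = 54, so b − 5 = 3 and b* = 8.
Then m − 1 = (8/3)·3 = 8, so m* = 9.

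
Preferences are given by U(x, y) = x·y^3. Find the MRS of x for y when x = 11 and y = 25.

MU_x = y^3 and MU_y = 3·x·y^2.
MRS = MU_x/MU_y = (1/3)·y/x.
At (11, 25): MRS = 25/33.
The indifference curve has slope −25/33 at this bundle.

MRS = 25/33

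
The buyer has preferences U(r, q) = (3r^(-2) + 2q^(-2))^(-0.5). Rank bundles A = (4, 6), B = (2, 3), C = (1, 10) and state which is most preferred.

Evaluate utility at each bundle:
U(A) = 2.028.
U(B) = 1.014.
U(C) = 0.575.
Highest utility is A, so A ≻ B ≻ C.

Bundle A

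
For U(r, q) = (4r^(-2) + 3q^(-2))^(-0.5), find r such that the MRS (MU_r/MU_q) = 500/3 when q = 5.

For CES with ρ = -2, MRS = (4/3)·(q/r)^3.
Setting (4/3)·(5/r)^3 = 500/3 gives (5/r)^3 = 125, so 5/r = 5 and r = 1.

r = 1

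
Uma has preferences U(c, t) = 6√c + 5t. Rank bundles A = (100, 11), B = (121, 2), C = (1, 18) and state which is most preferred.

Evaluate utility at each bundle:
U(A) = 115.000.
U(B) = 76.000.
U(C) = 96.000.
Highest utility is A, so A ≻ C ≻ B.

Bundle A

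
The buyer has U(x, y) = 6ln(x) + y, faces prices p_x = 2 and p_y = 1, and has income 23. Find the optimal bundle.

MU_x = 6/x, MU_y = 1.
MRS = 6/x ÷ 1.
Tangency: set MRS = p_x/p_y = 2/1 = 2.
MRS depends only on x: 6/x = 2 ⇒ x* = 6/2 = 3.
From the budget, 1·y = 23 − 2·3 = 17, so y* = 17.

x* = 3, y* = 17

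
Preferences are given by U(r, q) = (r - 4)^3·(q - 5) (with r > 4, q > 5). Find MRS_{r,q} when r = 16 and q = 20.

MU_r = 3·(r−4)^2·(q−5), MU_q = (r−4)^3.
MRS = (3/1)·(q−5)/(r−4).
At (16, 20): MRS = 3.75.
So at (16, 20) the consumer would give up 3.75 units of q for one more unit of r.

MRS = 3.75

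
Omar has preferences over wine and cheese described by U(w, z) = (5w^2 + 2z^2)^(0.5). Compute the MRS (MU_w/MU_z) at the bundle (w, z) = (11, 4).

For CES with ρ = 2, MRS = (5/2)·(z/w)^(-1).
At (11, 4): MRS = 6.875.
So at (11, 4) the consumer would give up 6.875 units of z for one more unit of w.

MRS = 6.875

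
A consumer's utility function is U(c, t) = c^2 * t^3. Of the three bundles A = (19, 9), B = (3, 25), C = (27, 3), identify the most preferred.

Evaluate utility at each bundle:
U(A) = 263169.
U(B) = 140625.
U(C) = 19683.
Highest utility is A, so A ≻ B ≻ C.

Bundle A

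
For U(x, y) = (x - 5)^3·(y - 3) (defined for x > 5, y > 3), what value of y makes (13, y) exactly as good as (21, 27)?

U(21, 27) = 98304.
Set U(13, y) = 98304 and solve.
With x = 13: (13 − 5)^3 = 512, so (y − 3) = 98304/512 = 192.
So y = 3 + 192 = 195.
Check: U(13, 195) = 98304.

y = 195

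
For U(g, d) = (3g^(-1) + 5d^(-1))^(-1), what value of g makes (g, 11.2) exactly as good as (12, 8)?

g = 7

U depends on (g, d) only through S = 3g^(-1) + 5d^(-1), so equal utility means equal S. At (12, 8): S = 0.875.
With d = 11.2: 5·11.2^(-1) = 25/56, so 3g^(-1) = 0.875 − 25/56 = 3/7, i.e. g^(-1) = 1/7.
Hence g = 1/(1/7) = 7.
Check: U(7, 11.2) = 1.1429.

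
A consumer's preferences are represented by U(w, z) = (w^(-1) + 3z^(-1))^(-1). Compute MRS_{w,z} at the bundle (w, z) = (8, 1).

For CES with ρ = -1, MRS = (1/3)·(z/w)^2.
At (8, 1): MRS = 1/192.
The indifference curve has slope −1/192 at this bundle.

MRS = 1/192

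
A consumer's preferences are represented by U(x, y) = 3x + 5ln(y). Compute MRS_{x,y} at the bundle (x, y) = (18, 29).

MU_x = 3, MU_y = 5/y.
MRS = 3 ÷ (5/y).
At (18, 29): MRS = 17.4.
The indifference curve has slope −17.4 at this bundle.

MRS = 17.4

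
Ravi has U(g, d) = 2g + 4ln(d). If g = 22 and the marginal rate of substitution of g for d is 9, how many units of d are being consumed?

MU_g = 2, MU_d = 4/d.
MRS = 2 ÷ (4/d).
MRS depends only on d: 0.5·d = 9 ⇒ d = 9/0.5 = 18.

d = 18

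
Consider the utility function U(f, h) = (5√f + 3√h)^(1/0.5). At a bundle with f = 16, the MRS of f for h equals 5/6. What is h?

h = 4

For CES with ρ = 0.5, MRS = (5/3)·√(h/f).
Setting (5/3)·√(h/16) = 5/6 gives √(h/16) = 0.5, so h/16 = 0.25 and h = 4.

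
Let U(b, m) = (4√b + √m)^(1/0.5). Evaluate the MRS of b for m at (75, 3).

For CES with ρ = 0.5, MRS = (4/1)·√(m/b).
At (75, 3): MRS = 0.8.
The indifference curve has slope −0.8 at this bundle.

MRS = 0.8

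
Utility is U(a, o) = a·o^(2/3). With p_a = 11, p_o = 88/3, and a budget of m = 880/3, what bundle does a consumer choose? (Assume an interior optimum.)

a* = 16, o* = 4

MU_a = o^(2/3) and MU_o = 2/3·a·o^(-1/3).
MRS = MU_a/MU_o = (1.5)·o/a.
Tangency: set MRS = p_a/p_o = 11/(88/3) = 0.375.
So (1.5)·o/a = 0.375, i.e. o = 0.25·a.
Substitute into the budget 11·a + (88/3)·o = 880/3: (55/3)·a = 880/3, so a* = 16.
Then o* = 0.25·16 = 4.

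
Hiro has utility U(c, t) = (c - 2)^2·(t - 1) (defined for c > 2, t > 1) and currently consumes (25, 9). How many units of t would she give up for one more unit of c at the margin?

MRS = 16/23

MU_c = 2·(c−2)·(t−1), MU_t = (c−2)^2.
MRS = (2/1)·(t−1)/(c−2).
At (25, 9): MRS = 16/23.
The indifference curve has slope −16/23 at this bundle.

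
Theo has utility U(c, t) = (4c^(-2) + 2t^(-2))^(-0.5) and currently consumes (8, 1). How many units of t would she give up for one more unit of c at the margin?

MRS = 1/256

For CES with ρ = -2, MRS = (4/2)·(t/c)^3.
At (8, 1): MRS = 1/256.
So at (8, 1) the consumer would give up 1/256 units of t for one more unit of c.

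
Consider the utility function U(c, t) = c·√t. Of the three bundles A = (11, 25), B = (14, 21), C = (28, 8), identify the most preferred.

Bundle C

Evaluate utility at each bundle:
U(A) = 55.000.
U(B) = 64.156.
U(C) = 79.196.
Highest utility is C, so C ≻ B ≻ A.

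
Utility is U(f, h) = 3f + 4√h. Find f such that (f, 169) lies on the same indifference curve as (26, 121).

f = 70/3

U(26, 121) = 122.
Set U(f, 169) = 122 and solve.
With h = 169: √169 = 13, so 3f = 122 − 4·13 = 70 and f = 70/3.
Check: U(70/3, 169) = 122.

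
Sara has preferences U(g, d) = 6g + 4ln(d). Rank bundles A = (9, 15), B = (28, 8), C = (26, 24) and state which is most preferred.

Bundle B

Evaluate utility at each bundle:
U(A) = 64.832.
U(B) = 176.318.
U(C) = 168.712.
Highest utility is B, so B ≻ C ≻ A.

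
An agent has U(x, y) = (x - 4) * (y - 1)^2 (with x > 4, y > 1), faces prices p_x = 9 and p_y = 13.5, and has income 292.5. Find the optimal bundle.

x* = 13, y* = 13

MU_x = (y−1)^2, MU_y = 2·(x−4)·(y−1).
MRS = (1/2)·(y−1)/(x−4).
Tangency: set MRS = p_x/p_y = 9/13.5 = 2/3.
So (1/2)·(y − 1)/(x − 4) = 2/3, i.e. (y − 1) = (4/3)·(x − 4).
Rewrite the budget in excess-of-subsistence terms: 9·(x − 4) + 13.5·(y − 1) = 292.5 − 9·4 − 13.5·1 = 243.
Substituting, 27·(x − 4) = 243, so x − 4 = 9 and x* = 13.
Then y − 1 = (4/3)·9 = 12, so y* = 13.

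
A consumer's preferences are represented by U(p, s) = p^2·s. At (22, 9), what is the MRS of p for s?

MU_p = 2·p·s and MU_s = p^2.
MRS = MU_p/MU_s = (2/1)·s/p.
At (22, 9): MRS = 9/11.
That is, one extra unit of p is worth 9/11 units of s at the margin.

MRS = 9/11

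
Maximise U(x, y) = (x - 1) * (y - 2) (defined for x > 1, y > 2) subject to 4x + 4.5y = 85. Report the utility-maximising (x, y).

x* = 10, y* = 10

MU_x = (y−2), MU_y = (x−1).
MRS = (y−2)/(x−1).
Tangency: set MRS = p_x/p_y = 4/4.5 = 8/9.
So (y − 2)/(x − 1) = 8/9, i.e. (y − 2) = (8/9)·(x − 1).
Rewrite the budget in excess-of-subsistence terms: 4·(x − 1) + 4.5·(y − 2) = 85 − 4·1 − 4.5·2 = 72.
Substituting, 8·(x − 1) = 72, so x − 1 = 9 and x* = 10.
Then y − 2 = (8/9)·9 = 8, so y* = 10.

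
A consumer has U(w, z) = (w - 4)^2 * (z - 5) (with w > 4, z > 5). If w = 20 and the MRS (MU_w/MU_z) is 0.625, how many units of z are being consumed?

MU_w = 2·(w−4)·(z−5), MU_z = (w−4)^2.
MRS = (2/1)·(z−5)/(w−4).
Substitute w = 20: MRS = (z − 5)/8. Setting this equal to 0.625 gives z − 5 = 0.625·8 = 5, so z = 10.

z = 10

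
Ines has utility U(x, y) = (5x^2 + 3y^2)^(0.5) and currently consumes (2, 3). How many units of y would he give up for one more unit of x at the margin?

MRS = 10/9

For CES with ρ = 2, MRS = (5/3)·(y/x)^(-1).
At (2, 3): MRS = 10/9.
That is, one extra unit of x is worth 10/9 units of y at the margin.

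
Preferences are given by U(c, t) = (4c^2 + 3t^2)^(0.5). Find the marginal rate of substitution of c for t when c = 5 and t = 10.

For CES with ρ = 2, MRS = (4/3)·(t/c)^(-1).
At (5, 10): MRS = 2/3.
That is, one extra unit of c is worth 2/3 units of t at the margin.

MRS = 2/3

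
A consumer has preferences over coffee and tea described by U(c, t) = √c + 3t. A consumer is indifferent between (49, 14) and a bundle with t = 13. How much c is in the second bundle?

c = 100

U(49, 14) = 49.
Set U(c, 13) = 49 and solve.
With t = 13: √c = 49 − 3·13 = 10, so √c = 10 and c = 100.
Check: U(100, 13) = 49.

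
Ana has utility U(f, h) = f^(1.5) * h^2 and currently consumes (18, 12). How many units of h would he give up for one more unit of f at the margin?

MRS = 0.5

MU_f = 1.5·√f·h^2 and MU_h = 2·f^(1.5)·h.
MRS = MU_f/MU_h = (0.75)·h/f.
At (18, 12): MRS = 0.5.
That is, one extra unit of f is worth 0.5 units of h at the margin.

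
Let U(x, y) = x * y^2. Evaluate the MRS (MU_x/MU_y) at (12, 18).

MRS = 0.75

MU_x = y^2 and MU_y = 2·x·y.
MRS = MU_x/MU_y = (1/2)·y/x.
At (12, 18): MRS = 0.75.
So at (12, 18) the consumer would give up 0.75 units of y for one more unit of x.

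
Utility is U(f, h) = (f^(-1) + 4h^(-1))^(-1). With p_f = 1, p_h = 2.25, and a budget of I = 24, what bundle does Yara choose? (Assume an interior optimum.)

For CES with ρ = -1, MRS = (1/4)·(h/f)^2.
Tangency: set MRS = p_f/p_h = 1/2.25 = 4/9.
So (h/f)^2 = 16/9; taking the square root, h/f = 4/3, i.e. h = (4/3)·f.
Substitute into the budget 1·f + 2.25·h = 24: 4·f = 24, so f* = 6 and h* = (4/3)·6 = 8.

f* = 6, h* = 8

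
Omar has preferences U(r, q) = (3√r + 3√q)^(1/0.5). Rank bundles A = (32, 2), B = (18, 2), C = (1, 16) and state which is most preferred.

Evaluate utility at each bundle:
U(A) = 450.000.
U(B) = 288.000.
U(C) = 225.000.
Highest utility is A, so A ≻ B ≻ C.

Bundle A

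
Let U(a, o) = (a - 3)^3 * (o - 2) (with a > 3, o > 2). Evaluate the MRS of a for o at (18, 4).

MU_a = 3·(a−3)^2·(o−2), MU_o = (a−3)^3.
MRS = (3/1)·(o−2)/(a−3).
At (18, 4): MRS = 0.4.
That is, one extra unit of a is worth 0.4 units of o at the margin.

MRS = 0.4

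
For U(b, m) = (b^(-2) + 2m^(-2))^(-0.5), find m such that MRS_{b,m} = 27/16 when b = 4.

For CES with ρ = -2, MRS = (1/2)·(m/b)^3.
Setting (1/2)·(m/4)^3 = 27/16 gives (m/4)^3 = 3.375, so m/4 = 1.5 and m = 6.

m = 6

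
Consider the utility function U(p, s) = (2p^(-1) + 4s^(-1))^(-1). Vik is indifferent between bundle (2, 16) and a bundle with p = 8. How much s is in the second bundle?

U depends on (p, s) only through S = 2p^(-1) + 4s^(-1), so equal utility means equal S. At (2, 16): S = 1.25.
With p = 8: 2·8^(-1) = 0.25, so 4s^(-1) = 1.25 − 0.25 = 1, i.e. s^(-1) = 0.25.
Hence s = 1/0.25 = 4.
Check: U(8, 4) = 0.8.

s = 4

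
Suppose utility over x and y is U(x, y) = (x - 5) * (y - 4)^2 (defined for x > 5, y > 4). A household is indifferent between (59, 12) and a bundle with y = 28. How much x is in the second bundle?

U(59, 12) = 3456.
Set U(x, 28) = 3456 and solve.
With y = 28: (28 − 4)^2 = 576, so (x − 5) = 3456/576 = 6.
So x = 5 + 6 = 11.
Check: U(11, 28) = 3456.

x = 11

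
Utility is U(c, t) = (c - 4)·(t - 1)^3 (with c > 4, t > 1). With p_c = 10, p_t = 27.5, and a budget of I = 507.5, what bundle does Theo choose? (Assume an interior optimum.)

c* = 15, t* = 13

MU_c = (t−1)^3, MU_t = 3·(c−4)·(t−1)^2.
MRS = (1/3)·(t−1)/(c−4).
Tangency: set MRS = p_c/p_t = 10/27.5 = 4/11.
So (1/3)·(t − 1)/(c − 4) = 4/11, i.e. (t − 1) = (12/11)·(c − 4).
Rewrite the budget in excess-of-subsistence terms: 10·(c − 4) + 27.5·(t − 1) = 507.5 − 10·4 − 27.5·1 = 440.
Substituting, 40·(c − 4) = 440, so c − 4 = 11 and c* = 15.
Then t − 1 = (12/11)·11 = 12, so t* = 13.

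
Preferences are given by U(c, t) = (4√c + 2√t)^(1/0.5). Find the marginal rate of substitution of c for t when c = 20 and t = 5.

For CES with ρ = 0.5, MRS = (4/2)·√(t/c).
At (20, 5): MRS = 1.
The indifference curve has slope −1 at this bundle.

MRS = 1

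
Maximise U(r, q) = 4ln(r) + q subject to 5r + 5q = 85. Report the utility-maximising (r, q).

r* = 4, q* = 13

MU_r = 4/r, MU_q = 1.
MRS = 4/r ÷ 1.
Tangency: set MRS = p_r/p_q = 5/5 = 1.
MRS depends only on r: 4/r = 1 ⇒ r* = 4/1 = 4.
From the budget, 5·q = 85 − 5·4 = 65, so q* = 13.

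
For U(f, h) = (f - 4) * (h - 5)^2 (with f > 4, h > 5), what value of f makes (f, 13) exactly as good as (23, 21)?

U(23, 21) = 4864.
Set U(f, 13) = 4864 and solve.
With h = 13: (13 − 5)^2 = 64, so (f − 4) = 4864/64 = 76.
So f = 4 + 76 = 80.
Check: U(80, 13) = 4864.

f = 80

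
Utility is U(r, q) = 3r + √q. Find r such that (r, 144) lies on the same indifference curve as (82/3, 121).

U(82/3, 121) = 93.
Set U(r, 144) = 93 and solve.
With q = 144: √144 = 12, so 3r = 93 − 12 = 81 and r = 27.
Check: U(27, 144) = 93.

r = 27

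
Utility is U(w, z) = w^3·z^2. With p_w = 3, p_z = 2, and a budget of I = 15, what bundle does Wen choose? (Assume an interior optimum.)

MU_w = 3·w^2·z^2 and MU_z = 2·w^3·z.
MRS = MU_w/MU_z = (3/2)·z/w.
Tangency: set MRS = p_w/p_z = 3/2 = 1.5.
So (3/2)·z/w = 1.5, i.e. z = w.
Substitute into the budget 3·w + 2·z = 15: 5·w = 15, so w* = 3.
Then z* = 3.

w* = 3, z* = 3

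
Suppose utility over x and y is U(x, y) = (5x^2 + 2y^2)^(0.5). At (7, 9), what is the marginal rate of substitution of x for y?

MRS = 35/18

For CES with ρ = 2, MRS = (5/2)·(y/x)^(-1).
At (7, 9): MRS = 35/18.
So at (7, 9) the consumer would give up 35/18 units of y for one more unit of x.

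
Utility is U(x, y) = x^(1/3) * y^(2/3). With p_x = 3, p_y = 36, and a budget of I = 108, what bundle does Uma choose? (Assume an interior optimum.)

x* = 12, y* = 2

MU_x = 1/3·x^(-2/3)·y^(2/3) and MU_y = 2/3·x^(1/3)·y^(-1/3).
MRS = MU_x/MU_y = (0.5)·y/x.
Tangency: set MRS = p_x/p_y = 3/36 = 1/12.
So (0.5)·y/x = 1/12, i.e. y = (1/6)·x.
Substitute into the budget 3·x + 36·y = 108: 9·x = 108, so x* = 12.
Then y* = (1/6)·12 = 2.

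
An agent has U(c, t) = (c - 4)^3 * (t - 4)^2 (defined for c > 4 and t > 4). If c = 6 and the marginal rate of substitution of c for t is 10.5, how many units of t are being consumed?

MU_c = 3·(c−4)^2·(t−4)^2, MU_t = 2·(c−4)^3·(t−4).
MRS = (3/2)·(t−4)/(c−4).
Substitute c = 6: MRS = (t − 4)/(4/3). Setting this equal to 10.5 gives t − 4 = 10.5·(4/3) = 14, so t = 18.

t = 18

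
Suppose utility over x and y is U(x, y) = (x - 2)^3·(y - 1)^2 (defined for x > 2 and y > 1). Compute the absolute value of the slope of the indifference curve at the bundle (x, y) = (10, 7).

MRS = 1.125

MU_x = 3·(x−2)^2·(y−1)^2, MU_y = 2·(x−2)^3·(y−1).
MRS = (3/2)·(y−1)/(x−2).
At (10, 7): MRS = 1.125.
The indifference curve has slope −1.125 at this bundle.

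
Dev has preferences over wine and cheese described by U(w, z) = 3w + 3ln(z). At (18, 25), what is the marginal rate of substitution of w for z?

MU_w = 3, MU_z = 3/z.
MRS = 3 ÷ (3/z).
At (18, 25): MRS = 25.
That is, one extra unit of w is worth 25 units of z at the margin.

MRS = 25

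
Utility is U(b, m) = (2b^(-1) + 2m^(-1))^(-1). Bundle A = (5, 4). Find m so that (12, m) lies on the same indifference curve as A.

U depends on (b, m) only through S = 2b^(-1) + 2m^(-1), so equal utility means equal S. At (5, 4): S = 0.9.
With b = 12: 2·12^(-1) = 1/6, so 2m^(-1) = 0.9 − 1/6 = 11/15, i.e. m^(-1) = 11/30.
Hence m = 1/(11/30) = 30/11.
Check: U(12, 30/11) = 1.1111.

m = 30/11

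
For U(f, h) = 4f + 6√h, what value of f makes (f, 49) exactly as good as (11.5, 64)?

U(11.5, 64) = 94.
Set U(f, 49) = 94 and solve.
With h = 49: √49 = 7, so 4f = 94 − 6·7 = 52 and f = 13.
Check: U(13, 49) = 94.

f = 13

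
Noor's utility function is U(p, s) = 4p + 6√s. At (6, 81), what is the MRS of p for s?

MU_p = 4, MU_s = 6/(2√s).
MRS = 4 ÷ (6/(2√s)).
At (6, 81): MRS = 12.
The indifference curve has slope −12 at this bundle.

MRS = 12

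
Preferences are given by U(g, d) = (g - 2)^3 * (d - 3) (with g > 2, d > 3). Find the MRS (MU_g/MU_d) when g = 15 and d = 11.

MRS = 24/13

MU_g = 3·(g−2)^2·(d−3), MU_d = (g−2)^3.
MRS = (3/1)·(d−3)/(g−2).
At (15, 11): MRS = 24/13.
The indifference curve has slope −24/13 at this bundle.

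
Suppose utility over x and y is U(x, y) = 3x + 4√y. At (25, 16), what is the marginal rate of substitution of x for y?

MU_x = 3, MU_y = 4/(2√y).
MRS = 3 ÷ (4/(2√y)).
At (25, 16): MRS = 6.
The indifference curve has slope −6 at this bundle.

MRS = 6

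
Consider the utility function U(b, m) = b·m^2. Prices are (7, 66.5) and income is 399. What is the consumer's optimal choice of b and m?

MU_b = m^2 and MU_m = 2·b·m.
MRS = MU_b/MU_m = (1/2)·m/b.
Tangency: set MRS = p_b/p_m = 7/66.5 = 2/19.
So (1/2)·m/b = 2/19, i.e. m = (4/19)·b.
Substitute into the budget 7·b + 66.5·m = 399: 21·b = 399, so b* = 19.
Then m* = (4/19)·19 = 4.

b* = 19, m* = 4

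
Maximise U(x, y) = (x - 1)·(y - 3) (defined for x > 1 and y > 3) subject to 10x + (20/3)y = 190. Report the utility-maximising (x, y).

MU_x = (y−3), MU_y = (x−1).
MRS = (y−3)/(x−1).
Tangency: set MRS = p_x/p_y = 10/(20/3) = 1.5.
So (y − 3)/(x − 1) = 1.5, i.e. (y − 3) = 1.5·(x − 1).
Rewrite the budget in excess-of-subsistence terms: 10·(x − 1) + (20/3)·(y − 3) = 190 − 10·1 − (20/3)·3 = 160.
Substituting, 20·(x − 1) = 160, so x − 1 = 8 and x* = 9.
Then y − 3 = 1.5·8 = 12, so y* = 15.

x* = 9, y* = 15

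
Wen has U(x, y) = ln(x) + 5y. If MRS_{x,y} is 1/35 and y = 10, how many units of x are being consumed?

x = 7

MU_x = 1/x, MU_y = 5.
MRS = 1/x ÷ 5.
MRS depends only on x: 0.2/x = 1/35 ⇒ x = 0.2/(1/35) = 7.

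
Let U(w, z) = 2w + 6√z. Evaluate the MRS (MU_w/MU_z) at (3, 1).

MU_w = 2, MU_z = 6/(2√z).
MRS = 2 ÷ (6/(2√z)).
At (3, 1): MRS = 2/3.
That is, one extra unit of w is worth 2/3 units of z at the margin.

MRS = 2/3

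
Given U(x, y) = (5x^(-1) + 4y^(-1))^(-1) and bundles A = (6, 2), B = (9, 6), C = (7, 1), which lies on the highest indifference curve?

Bundle B

Evaluate utility at each bundle:
U(A) = 0.353.
U(B) = 0.818.
U(C) = 0.212.
Highest utility is B, so B ≻ A ≻ C.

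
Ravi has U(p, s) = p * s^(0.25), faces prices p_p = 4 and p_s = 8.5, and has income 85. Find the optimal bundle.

p* = 17, s* = 2

MU_p = s^(0.25) and MU_s = 0.25·p·s^(-0.75).
MRS = MU_p/MU_s = (4)·s/p.
Tangency: set MRS = p_p/p_s = 4/8.5 = 8/17.
So (4)·s/p = 8/17, i.e. s = (2/17)·p.
Substitute into the budget 4·p + 8.5·s = 85: 5·p = 85, so p* = 17.
Then s* = (2/17)·17 = 2.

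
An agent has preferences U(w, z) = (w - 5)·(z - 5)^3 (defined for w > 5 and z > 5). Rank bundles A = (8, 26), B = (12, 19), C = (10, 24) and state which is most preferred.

Evaluate utility at each bundle:
U(A) = 27783.
U(B) = 19208.
U(C) = 34295.
Highest utility is C, so C ≻ A ≻ B.

Bundle C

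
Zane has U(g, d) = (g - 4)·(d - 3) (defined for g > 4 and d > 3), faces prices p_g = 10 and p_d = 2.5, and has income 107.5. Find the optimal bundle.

MU_g = (d−3), MU_d = (g−4).
MRS = (d−3)/(g−4).
Tangency: set MRS = p_g/p_d = 10/2.5 = 4.
So (d − 3)/(g − 4) = 4, i.e. (d − 3) = 4·(g − 4).
Rewrite the budget in excess-of-subsistence terms: 10·(g − 4) + 2.5·(d − 3) = 107.5 − 10·4 − 2.5·3 = 60.
Substituting, 20·(g − 4) = 60, so g − 4 = 3 and g* = 7.
Then d − 3 = 4·3 = 12, so d* = 15.

g* = 7, d* = 15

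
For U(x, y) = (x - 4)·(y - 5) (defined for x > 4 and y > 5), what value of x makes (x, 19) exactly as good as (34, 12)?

U(34, 12) = 210.
Set U(x, 19) = 210 and solve.
With y = 19: (19 − 5) = 14, so (x − 4) = 210/14 = 15.
So x = 4 + 15 = 19.
Check: U(19, 19) = 210.

x = 19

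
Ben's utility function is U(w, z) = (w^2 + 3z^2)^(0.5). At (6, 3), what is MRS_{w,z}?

For CES with ρ = 2, MRS = (1/3)·(z/w)^(-1).
At (6, 3): MRS = 2/3.
The indifference curve has slope −2/3 at this bundle.

MRS = 2/3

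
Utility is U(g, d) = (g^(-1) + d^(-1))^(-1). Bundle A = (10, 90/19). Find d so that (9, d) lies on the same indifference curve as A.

d = 5

U depends on (g, d) only through S = g^(-1) + d^(-1), so equal utility means equal S. At (10, 90/19): S = 14/45.
With g = 9: 9^(-1) = 1/9, so d^(-1) = 14/45 − 1/9 = 0.2.
Hence d = 1/0.2 = 5.
Check: U(9, 5) = 3.2143.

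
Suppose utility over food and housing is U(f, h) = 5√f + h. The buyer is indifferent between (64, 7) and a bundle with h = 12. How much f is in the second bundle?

f = 49

U(64, 7) = 47.
Set U(f, 12) = 47 and solve.
With h = 12: 5√f = 47 − 12 = 35, so √f = 7 and f = 49.
Check: U(49, 12) = 47.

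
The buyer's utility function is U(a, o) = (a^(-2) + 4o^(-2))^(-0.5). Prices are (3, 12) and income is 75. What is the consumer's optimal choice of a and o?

For CES with ρ = -2, MRS = (1/4)·(o/a)^3.
Tangency: set MRS = p_a/p_o = 3/12 = 0.25.
So (o/a)^3 = 1; taking the cube root, o/a = 1, i.e. o = a.
Substitute into the budget 3·a + 12·o = 75: 15·a = 75, so a* = 5 and o* = 5.

a* = 5, o* = 5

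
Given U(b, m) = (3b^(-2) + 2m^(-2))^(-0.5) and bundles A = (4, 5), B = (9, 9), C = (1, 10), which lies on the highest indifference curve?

Evaluate utility at each bundle:
U(A) = 1.933.
U(B) = 4.025.
U(C) = 0.575.
Highest utility is B, so B ≻ A ≻ C.

Bundle B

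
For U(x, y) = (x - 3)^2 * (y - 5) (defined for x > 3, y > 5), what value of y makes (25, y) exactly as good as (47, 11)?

y = 29

U(47, 11) = 11616.
Set U(25, y) = 11616 and solve.
With x = 25: (25 − 3)^2 = 484, so (y − 5) = 11616/484 = 24.
So y = 5 + 24 = 29.
Check: U(25, 29) = 11616.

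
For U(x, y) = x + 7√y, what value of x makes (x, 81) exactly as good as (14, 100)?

x = 21

U(14, 100) = 84.
Set U(x, 81) = 84 and solve.
With y = 81: √81 = 9, so x = 84 − 7·9 = 21.
Check: U(21, 81) = 84.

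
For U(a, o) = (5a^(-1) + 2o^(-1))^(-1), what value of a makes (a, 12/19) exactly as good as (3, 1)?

a = 10

U depends on (a, o) only through S = 5a^(-1) + 2o^(-1), so equal utility means equal S. At (3, 1): S = 11/3.
With o = 12/19: 2·(12/19)^(-1) = 19/6, so 5a^(-1) = 11/3 − 19/6 = 0.5, i.e. a^(-1) = 0.1.
Hence a = 1/0.1 = 10.
Check: U(10, 12/19) = 0.2727.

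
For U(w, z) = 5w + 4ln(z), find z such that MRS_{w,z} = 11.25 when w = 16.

MU_w = 5, MU_z = 4/z.
MRS = 5 ÷ (4/z).
MRS depends only on z: 1.25·z = 11.25 ⇒ z = 11.25/1.25 = 9.

z = 9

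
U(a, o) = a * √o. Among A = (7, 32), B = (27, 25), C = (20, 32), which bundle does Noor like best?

Bundle B

Evaluate utility at each bundle:
U(A) = 39.598.
U(B) = 135.000.
U(C) = 113.137.
Highest utility is B, so B ≻ C ≻ A.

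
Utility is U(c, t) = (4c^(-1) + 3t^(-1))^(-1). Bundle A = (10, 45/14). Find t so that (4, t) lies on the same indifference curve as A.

U depends on (c, t) only through S = 4c^(-1) + 3t^(-1), so equal utility means equal S. At (10, 45/14): S = 4/3.
With c = 4: 4·4^(-1) = 1, so 3t^(-1) = 4/3 − 1 = 1/3, i.e. t^(-1) = 1/9.
Hence t = 1/(1/9) = 9.
Check: U(4, 9) = 0.75.

t = 9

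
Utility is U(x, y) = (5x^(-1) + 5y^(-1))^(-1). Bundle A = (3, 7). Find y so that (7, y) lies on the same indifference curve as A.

y = 3

U depends on (x, y) only through S = 5x^(-1) + 5y^(-1), so equal utility means equal S. At (3, 7): S = 50/21.
With x = 7: 5·7^(-1) = 5/7, so 5y^(-1) = 50/21 − 5/7 = 5/3, i.e. y^(-1) = 1/3.
Hence y = 1/(1/3) = 3.
Check: U(7, 3) = 0.42.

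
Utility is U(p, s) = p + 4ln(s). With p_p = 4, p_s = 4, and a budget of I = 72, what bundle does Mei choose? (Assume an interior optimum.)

p* = 14, s* = 4

MU_p = 1, MU_s = 4/s.
MRS = 1 ÷ (4/s).
Tangency: set MRS = p_p/p_s = 4/4 = 1.
MRS depends only on s: 0.25·s = 1 ⇒ s* = 1/0.25 = 4.
From the budget, 4·p = 72 − 4·4 = 56, so p* = 14.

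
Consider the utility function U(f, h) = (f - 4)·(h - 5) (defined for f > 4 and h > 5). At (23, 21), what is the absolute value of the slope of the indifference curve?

MRS = 16/19

MU_f = (h−5), MU_h = (f−4).
MRS = (h−5)/(f−4).
At (23, 21): MRS = 16/19.
That is, one extra unit of f is worth 16/19 units of h at the margin.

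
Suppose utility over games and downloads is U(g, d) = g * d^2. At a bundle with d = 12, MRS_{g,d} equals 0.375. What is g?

MU_g = d^2 and MU_d = 2·g·d.
MRS = MU_g/MU_d = (1/2)·d/g.
Substitute d = 12: MRS = 6/g. Setting 6/g = 0.375 gives g = 6/0.375 = 16.

g = 16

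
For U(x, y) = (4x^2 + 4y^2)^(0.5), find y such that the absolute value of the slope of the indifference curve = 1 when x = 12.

y = 12

For CES with ρ = 2, MRS = (y/x)^(-1).
Setting (y/12)^(-1) = 1 gives y/12 = 1 and y = 12.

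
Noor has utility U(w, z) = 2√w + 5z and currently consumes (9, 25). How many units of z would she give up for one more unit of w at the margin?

MRS = 1/15

MU_w = 2/(2√w), MU_z = 5.
MRS = 2/(2√w) ÷ 5.
At (9, 25): MRS = 1/15.
The indifference curve has slope −1/15 at this bundle.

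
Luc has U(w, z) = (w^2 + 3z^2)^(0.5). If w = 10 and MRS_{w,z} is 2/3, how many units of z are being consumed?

For CES with ρ = 2, MRS = (1/3)·(z/w)^(-1).
Setting (1/3)·(z/10)^(-1) = 2/3 gives (z/10)^(-1) = 2, so z/10 = 0.5 and z = 5.

z = 5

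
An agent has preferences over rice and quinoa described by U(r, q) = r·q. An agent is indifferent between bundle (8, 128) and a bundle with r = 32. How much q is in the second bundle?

q = 32

U(8, 128) = 1024.
Set U(32, q) = 1024 and solve.
With r = 32: q = 1024/32 = 32.
Check: U(32, 32) = 1024.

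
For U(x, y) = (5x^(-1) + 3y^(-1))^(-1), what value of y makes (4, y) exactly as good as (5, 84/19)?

y = 7

U depends on (x, y) only through S = 5x^(-1) + 3y^(-1), so equal utility means equal S. At (5, 84/19): S = 47/28.
With x = 4: 5·4^(-1) = 1.25, so 3y^(-1) = 47/28 − 1.25 = 3/7, i.e. y^(-1) = 1/7.
Hence y = 1/(1/7) = 7.
Check: U(4, 7) = 0.5957.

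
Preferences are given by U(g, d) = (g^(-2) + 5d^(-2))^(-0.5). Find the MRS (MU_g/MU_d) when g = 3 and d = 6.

MRS = 1.6

For CES with ρ = -2, MRS = (1/5)·(d/g)^3.
At (3, 6): MRS = 1.6.
So at (3, 6) the consumer would give up 1.6 units of d for one more unit of g.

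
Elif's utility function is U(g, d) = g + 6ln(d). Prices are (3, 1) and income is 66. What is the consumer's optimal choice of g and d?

g* = 16, d* = 18

MU_g = 1, MU_d = 6/d.
MRS = 1 ÷ (6/d).
Tangency: set MRS = p_g/p_d = 3/1 = 3.
MRS depends only on d: (1/6)·d = 3 ⇒ d* = 3/(1/6) = 18.
From the budget, 3·g = 66 − 1·18 = 48, so g* = 16.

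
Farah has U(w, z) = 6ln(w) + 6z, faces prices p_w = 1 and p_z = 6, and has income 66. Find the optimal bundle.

MU_w = 6/w, MU_z = 6.
MRS = 6/w ÷ 6.
Tangency: set MRS = p_w/p_z = 1/6.
MRS depends only on w: 1/w = 1/6 ⇒ w* = 1/(1/6) = 6.
From the budget, 6·z = 66 − 1·6 = 60, so z* = 10.

w* = 6, z* = 10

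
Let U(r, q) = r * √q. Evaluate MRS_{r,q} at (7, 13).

MRS = 26/7

MU_r = √q and MU_q = 0.5·r·q^(-0.5).
MRS = MU_r/MU_q = (2)·q/r.
At (7, 13): MRS = 26/7.
The indifference curve has slope −26/7 at this bundle.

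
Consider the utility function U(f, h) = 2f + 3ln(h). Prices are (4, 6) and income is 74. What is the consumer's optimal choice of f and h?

MU_f = 2, MU_h = 3/h.
MRS = 2 ÷ (3/h).
Tangency: set MRS = p_f/p_h = 4/6 = 2/3.
MRS depends only on h: (2/3)·h = 2/3 ⇒ h* = (2/3)/(2/3) = 1.
From the budget, 4·f = 74 − 6·1 = 68, so f* = 17.

f* = 17, h* = 1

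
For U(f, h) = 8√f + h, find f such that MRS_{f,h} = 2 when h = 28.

f = 4

MU_f = 8/(2√f), MU_h = 1.
MRS = 8/(2√f) ÷ 1.
MRS depends only on f: 4/√f = 2 ⇒ √f = 4/2 = 2 ⇒ f = 4.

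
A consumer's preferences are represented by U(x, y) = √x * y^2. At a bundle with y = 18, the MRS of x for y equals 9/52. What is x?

MU_x = 0.5·x^(-0.5)·y^2 and MU_y = 2·√x·y.
MRS = MU_x/MU_y = (0.25)·y/x.
Substitute y = 18: MRS = 4.5/x. Setting 4.5/x = 9/52 gives x = 4.5/(9/52) = 26.

x = 26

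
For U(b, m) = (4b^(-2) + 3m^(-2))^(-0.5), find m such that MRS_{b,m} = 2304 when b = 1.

m = 12

For CES with ρ = -2, MRS = (4/3)·(m/b)^3.
Setting (4/3)·(m/1)^3 = 2304 gives (m/1)^3 = 1728, so m/1 = 12 and m = 12.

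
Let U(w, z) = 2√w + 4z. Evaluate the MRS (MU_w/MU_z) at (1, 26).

MU_w = 2/(2√w), MU_z = 4.
MRS = 2/(2√w) ÷ 4.
At (1, 26): MRS = 0.25.
That is, one extra unit of w is worth 0.25 units of z at the margin.

MRS = 0.25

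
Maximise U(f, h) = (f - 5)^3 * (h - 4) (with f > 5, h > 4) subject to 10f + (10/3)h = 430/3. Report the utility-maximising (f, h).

MU_f = 3·(f−5)^2·(h−4), MU_h = (f−5)^3.
MRS = (3/1)·(h−4)/(f−5).
Tangency: set MRS = p_f/p_h = 10/(10/3) = 3.
So (3/1)·(h − 4)/(f − 5) = 3, i.e. (h − 4) = (f − 5).
Rewrite the budget in excess-of-subsistence terms: 10·(f − 5) + (10/3)·(h − 4) = 430/3 − 10·5 − (10/3)·4 = 80.
Substituting, (40/3)·(f − 5) = 80, so f − 5 = 6 and f* = 11.
Then h − 4 = 6, so h* = 10.

f* = 11, h* = 10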